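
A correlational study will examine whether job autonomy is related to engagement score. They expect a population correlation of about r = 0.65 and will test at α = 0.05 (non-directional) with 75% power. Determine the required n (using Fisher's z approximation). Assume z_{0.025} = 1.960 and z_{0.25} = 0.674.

n = 15

Fisher's z: C = ½·ln((1+r)/(1−r)) = ½·ln(4.7143) = 0.7753.
n = ((z_{α/2} + z_β)/C)² + 3.
(1.960 + 0.674) / 0.7753 = 2.634 / 0.7753 = 3.397.
n = 3.397² + 3 = 11.54 + 3 = 14.5.
Round up.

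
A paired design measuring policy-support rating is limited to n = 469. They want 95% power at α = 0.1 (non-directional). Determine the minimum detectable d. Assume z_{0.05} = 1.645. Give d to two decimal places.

For a single sample (or paired design) of n = 469: d_min = (z_{α/2} + z_β)/√n.
z-sum = 1.645 + 1.645 = 3.290.
d_min = 3.290 / √469 = 3.290 / 21.656 = 0.152.

d_min ≈ 0.15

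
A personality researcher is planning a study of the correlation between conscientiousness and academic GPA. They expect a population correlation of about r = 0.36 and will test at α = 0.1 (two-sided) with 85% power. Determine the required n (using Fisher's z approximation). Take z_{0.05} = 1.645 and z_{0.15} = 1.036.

n = 54

Fisher's z: C = ½·ln((1+r)/(1−r)) = ½·ln(2.1250) = 0.3769.
n = ((z_{α/2} + z_β)/C)² + 3.
(1.645 + 1.036) / 0.3769 = 2.681 / 0.3769 = 7.113.
n = 7.113² + 3 = 50.60 + 3 = 53.6.
Round up.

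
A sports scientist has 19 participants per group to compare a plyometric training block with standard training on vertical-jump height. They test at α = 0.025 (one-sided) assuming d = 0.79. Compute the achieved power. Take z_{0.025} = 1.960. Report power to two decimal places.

For two equal groups, power = Φ(d·√(n/2) − z_{α}).
d·√(n/2) = 0.79 × √(19/2) = 0.79 × 3.082 = 2.435.
z_β = 2.435 − 1.960 = 0.475.
Power = Φ(0.475) = 0.683.

power ≈ 0.68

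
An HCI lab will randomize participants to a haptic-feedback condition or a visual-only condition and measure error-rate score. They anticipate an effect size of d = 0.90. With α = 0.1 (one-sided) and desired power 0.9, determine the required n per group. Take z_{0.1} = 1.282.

n = 17 per group

For two independent groups with equal n: n = 2·((z_{α} + z_β) / d)².
z_{α} + z_β = 1.282 + 1.282 = 2.564.
n = 2 × (2.564 / 0.90)² = 2 × 2.849² = 2 × 8.12 = 16.2.
Round up to the next whole participant.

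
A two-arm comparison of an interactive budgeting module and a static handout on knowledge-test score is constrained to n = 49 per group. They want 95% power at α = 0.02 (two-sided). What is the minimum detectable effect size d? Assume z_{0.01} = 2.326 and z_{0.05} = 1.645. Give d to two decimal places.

For two independent groups of n = 49 each: d_min = (z_{α/2} + z_β)·√(2/n).
z-sum = 2.326 + 1.645 = 3.971.
d_min = 3.971 × √(2/49) = 3.971 × 0.2020 = 0.802.

d_min ≈ 0.80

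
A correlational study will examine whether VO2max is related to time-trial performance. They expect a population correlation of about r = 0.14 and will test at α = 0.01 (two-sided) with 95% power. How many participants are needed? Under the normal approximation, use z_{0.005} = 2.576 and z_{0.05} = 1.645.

n = 901

Fisher's z: C = ½·ln((1+r)/(1−r)) = ½·ln(1.3256) = 0.1409.
n = ((z_{α/2} + z_β)/C)² + 3.
(2.576 + 1.645) / 0.1409 = 4.221 / 0.1409 = 29.957.
n = 29.957² + 3 = 897.45 + 3 = 900.4.
Round up.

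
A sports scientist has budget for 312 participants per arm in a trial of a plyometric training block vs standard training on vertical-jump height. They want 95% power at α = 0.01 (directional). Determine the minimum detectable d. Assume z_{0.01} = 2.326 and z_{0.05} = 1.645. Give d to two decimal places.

d_min ≈ 0.32

For two independent groups of n = 312 each: d_min = (z_{α} + z_β)·√(2/n).
z-sum = 2.326 + 1.645 = 3.971.
d_min = 3.971 × √(2/312) = 3.971 × 0.0801 = 0.318.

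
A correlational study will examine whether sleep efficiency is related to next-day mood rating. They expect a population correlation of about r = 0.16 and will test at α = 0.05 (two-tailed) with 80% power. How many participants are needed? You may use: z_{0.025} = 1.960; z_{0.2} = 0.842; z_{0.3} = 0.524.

Fisher's z: C = ½·ln((1+r)/(1−r)) = ½·ln(1.3810) = 0.1614.
n = ((z_{α/2} + z_β)/C)² + 3.
(1.960 + 0.842) / 0.1614 = 2.802 / 0.1614 = 17.361.
n = 17.361² + 3 = 301.39 + 3 = 304.4.
Round up.

n = 305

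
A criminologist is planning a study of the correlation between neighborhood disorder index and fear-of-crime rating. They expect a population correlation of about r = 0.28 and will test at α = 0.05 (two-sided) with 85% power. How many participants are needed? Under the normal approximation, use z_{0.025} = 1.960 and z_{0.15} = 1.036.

n = 112

Fisher's z: C = ½·ln((1+r)/(1−r)) = ½·ln(1.7778) = 0.2877.
n = ((z_{α/2} + z_β)/C)² + 3.
(1.960 + 1.036) / 0.2877 = 2.996 / 0.2877 = 10.414.
n = 10.414² + 3 = 108.44 + 3 = 111.4.
Round up.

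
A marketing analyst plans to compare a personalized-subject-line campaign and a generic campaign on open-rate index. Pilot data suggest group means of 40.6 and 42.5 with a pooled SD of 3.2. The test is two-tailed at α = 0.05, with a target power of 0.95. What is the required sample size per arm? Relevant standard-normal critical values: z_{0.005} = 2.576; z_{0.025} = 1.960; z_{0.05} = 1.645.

Cohen's d = |M₁ − M₂| / SD_pooled = |40.6 − 42.5| / 3.2 = 1.9 / 3.2 = 0.594.
For two independent groups with equal n: n = 2·((z_{α/2} + z_β) / d)².
z_{α/2} + z_β = 1.960 + 1.645 = 3.605.
n = 2 × (3.605 / 0.594)² = 2 × 6.069² = 2 × 36.83 = 73.7.
Round up to the next whole participant.

n = 74 per group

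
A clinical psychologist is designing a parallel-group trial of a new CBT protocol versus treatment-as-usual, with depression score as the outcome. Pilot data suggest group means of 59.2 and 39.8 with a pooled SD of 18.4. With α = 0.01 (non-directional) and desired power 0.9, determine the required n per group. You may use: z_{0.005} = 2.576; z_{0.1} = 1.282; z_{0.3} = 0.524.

n = 27 per group

Cohen's d = |M₁ − M₂| / SD_pooled = |59.2 − 39.8| / 18.4 = 19.4 / 18.4 = 1.054.
For two independent groups with equal n: n = 2·((z_{α/2} + z_β) / d)².
z_{α/2} + z_β = 2.576 + 1.282 = 3.858.
n = 2 × (3.858 / 1.054)² = 2 × 3.660² = 2 × 13.40 = 26.8.
Round up to the next whole participant.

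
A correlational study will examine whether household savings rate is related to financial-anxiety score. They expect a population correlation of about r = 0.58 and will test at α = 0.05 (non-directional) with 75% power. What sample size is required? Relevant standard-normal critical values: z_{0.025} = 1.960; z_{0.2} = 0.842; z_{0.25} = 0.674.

Fisher's z: C = ½·ln((1+r)/(1−r)) = ½·ln(3.7619) = 0.6625.
n = ((z_{α/2} + z_β)/C)² + 3.
(1.960 + 0.674) / 0.6625 = 2.634 / 0.6625 = 3.976.
n = 3.976² + 3 = 15.81 + 3 = 18.8.
Round up.

n = 19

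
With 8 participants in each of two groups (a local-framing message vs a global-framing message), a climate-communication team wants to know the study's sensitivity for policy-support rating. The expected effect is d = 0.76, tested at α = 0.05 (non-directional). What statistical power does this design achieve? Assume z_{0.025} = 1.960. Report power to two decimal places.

power ≈ 0.33

For two equal groups, power = Φ(d·√(n/2) − z_{α/2}).
d·√(n/2) = 0.76 × √(8/2) = 0.76 × 2.000 = 1.520.
z_β = 1.520 − 1.960 = -0.440.
Power = Φ(-0.440) = 0.330.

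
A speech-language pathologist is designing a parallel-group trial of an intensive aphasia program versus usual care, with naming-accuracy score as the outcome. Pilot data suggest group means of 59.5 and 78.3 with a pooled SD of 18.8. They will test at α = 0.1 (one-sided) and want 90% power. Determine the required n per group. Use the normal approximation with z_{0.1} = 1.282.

n = 14 per group

Cohen's d = |M₁ − M₂| / SD_pooled = |59.5 − 78.3| / 18.8 = 18.8 / 18.8 = 1.000.
For two independent groups with equal n: n = 2·((z_{α} + z_β) / d)².
z_{α} + z_β = 1.282 + 1.282 = 2.564.
n = 2 × (2.564 / 1.000)² = 2 × 2.564² = 2 × 6.57 = 13.1.
Round up to the next whole participant.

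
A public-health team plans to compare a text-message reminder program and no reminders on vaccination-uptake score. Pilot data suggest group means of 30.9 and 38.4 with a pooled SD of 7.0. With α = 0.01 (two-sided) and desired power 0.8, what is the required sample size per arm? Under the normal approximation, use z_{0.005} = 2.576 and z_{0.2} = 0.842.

n = 21 per group

Cohen's d = |M₁ − M₂| / SD_pooled = |30.9 − 38.4| / 7.0 = 7.5 / 7.0 = 1.071.
For two independent groups with equal n: n = 2·((z_{α/2} + z_β) / d)².
z_{α/2} + z_β = 2.576 + 0.842 = 3.418.
n = 2 × (3.418 / 1.071)² = 2 × 3.191² = 2 × 10.19 = 20.4.
Round up to the next whole participant.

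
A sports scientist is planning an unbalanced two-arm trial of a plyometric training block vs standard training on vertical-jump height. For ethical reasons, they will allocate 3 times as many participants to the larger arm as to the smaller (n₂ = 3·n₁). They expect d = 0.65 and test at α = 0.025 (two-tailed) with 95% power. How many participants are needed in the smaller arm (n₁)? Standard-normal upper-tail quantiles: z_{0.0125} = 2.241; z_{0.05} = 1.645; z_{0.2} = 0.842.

With allocation ratio k = n₂/n₁ = 3, Var(x̄₁−x̄₂) = σ²(1/n₁ + 1/(k·n₁)) = σ²·(k+1)/(k·n₁).
So n₁ = (1 + 1/k)·((z_{α/2} + z_β)/d)² = 1.333 × (3.886/0.65)².
n₁ = 1.333 × 35.74 = 47.7.
Round up: n₁ = 48, giving n₂ = 3 × 48 = 144.

n₁ = 48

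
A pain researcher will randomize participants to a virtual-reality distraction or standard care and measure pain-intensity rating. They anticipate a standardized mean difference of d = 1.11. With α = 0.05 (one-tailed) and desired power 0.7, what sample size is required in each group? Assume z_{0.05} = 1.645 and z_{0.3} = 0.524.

For two independent groups with equal n: n = 2·((z_{α} + z_β) / d)².
z_{α} + z_β = 1.645 + 0.524 = 2.169.
n = 2 × (2.169 / 1.11)² = 2 × 1.954² = 2 × 3.82 = 7.6.
Round up to the next whole participant.

n = 8 per group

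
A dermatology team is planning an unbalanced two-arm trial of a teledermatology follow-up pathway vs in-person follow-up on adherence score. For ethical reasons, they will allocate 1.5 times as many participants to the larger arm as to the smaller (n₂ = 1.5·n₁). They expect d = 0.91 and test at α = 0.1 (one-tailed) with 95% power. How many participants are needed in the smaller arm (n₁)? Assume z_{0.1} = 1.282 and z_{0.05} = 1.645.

n₁ = 18

With allocation ratio k = n₂/n₁ = 1.5, Var(x̄₁−x̄₂) = σ²(1/n₁ + 1/(k·n₁)) = σ²·(k+1)/(k·n₁).
So n₁ = (1 + 1/k)·((z_{α} + z_β)/d)² = 1.667 × (2.927/0.91)².
n₁ = 1.667 × 10.35 = 17.2.
Round up: n₁ = 18, giving n₂ = 1.5 × 18 = 27.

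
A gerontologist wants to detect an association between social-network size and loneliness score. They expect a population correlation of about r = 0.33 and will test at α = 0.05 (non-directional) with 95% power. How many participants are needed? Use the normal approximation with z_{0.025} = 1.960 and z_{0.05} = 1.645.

n = 114

Fisher's z: C = ½·ln((1+r)/(1−r)) = ½·ln(1.9851) = 0.3428.
n = ((z_{α/2} + z_β)/C)² + 3.
(1.960 + 1.645) / 0.3428 = 3.605 / 0.3428 = 10.516.
n = 10.516² + 3 = 110.59 + 3 = 113.6.
Round up.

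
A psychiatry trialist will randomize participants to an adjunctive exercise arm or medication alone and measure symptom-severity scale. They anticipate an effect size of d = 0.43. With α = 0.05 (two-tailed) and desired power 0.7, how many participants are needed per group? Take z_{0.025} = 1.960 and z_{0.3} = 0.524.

n = 67 per group

For two independent groups with equal n: n = 2·((z_{α/2} + z_β) / d)².
z_{α/2} + z_β = 1.960 + 0.524 = 2.484.
n = 2 × (2.484 / 0.43)² = 2 × 5.777² = 2 × 33.37 = 66.7.
Round up to the next whole participant.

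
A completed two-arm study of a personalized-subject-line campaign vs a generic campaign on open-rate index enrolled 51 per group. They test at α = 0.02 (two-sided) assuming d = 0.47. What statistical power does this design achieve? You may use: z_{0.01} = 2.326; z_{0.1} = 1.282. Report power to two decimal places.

power ≈ 0.52

For two equal groups, power = Φ(d·√(n/2) − z_{α/2}).
d·√(n/2) = 0.47 × √(51/2) = 0.47 × 5.050 = 2.373.
z_β = 2.373 − 2.326 = 0.047.
Power = Φ(0.047) = 0.519.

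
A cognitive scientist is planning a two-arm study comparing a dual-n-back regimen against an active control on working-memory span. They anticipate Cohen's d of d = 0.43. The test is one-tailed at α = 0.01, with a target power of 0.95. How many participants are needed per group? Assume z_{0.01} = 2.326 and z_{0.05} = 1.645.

For two independent groups with equal n: n = 2·((z_{α} + z_β) / d)².
z_{α} + z_β = 2.326 + 1.645 = 3.971.
n = 2 × (3.971 / 0.43)² = 2 × 9.235² = 2 × 85.28 = 170.6.
Round up to the next whole participant.

n = 171 per group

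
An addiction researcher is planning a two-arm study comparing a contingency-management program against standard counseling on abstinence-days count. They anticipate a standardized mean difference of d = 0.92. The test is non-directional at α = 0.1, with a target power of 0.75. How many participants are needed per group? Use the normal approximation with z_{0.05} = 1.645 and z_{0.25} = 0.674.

For two independent groups with equal n: n = 2·((z_{α/2} + z_β) / d)².
z_{α/2} + z_β = 1.645 + 0.674 = 2.319.
n = 2 × (2.319 / 0.92)² = 2 × 2.521² = 2 × 6.35 = 12.7.
Round up to the next whole participant.

n = 13 per group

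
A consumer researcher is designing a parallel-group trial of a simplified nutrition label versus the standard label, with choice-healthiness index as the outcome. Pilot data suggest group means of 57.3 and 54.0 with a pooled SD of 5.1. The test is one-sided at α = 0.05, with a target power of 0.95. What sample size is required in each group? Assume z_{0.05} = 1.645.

Cohen's d = |M₁ − M₂| / SD_pooled = |57.3 − 54.0| / 5.1 = 3.3 / 5.1 = 0.647.
For two independent groups with equal n: n = 2·((z_{α} + z_β) / d)².
z_{α} + z_β = 1.645 + 1.645 = 3.290.
n = 2 × (3.290 / 0.647)² = 2 × 5.085² = 2 × 25.86 = 51.7.
Round up to the next whole participant.

n = 52 per group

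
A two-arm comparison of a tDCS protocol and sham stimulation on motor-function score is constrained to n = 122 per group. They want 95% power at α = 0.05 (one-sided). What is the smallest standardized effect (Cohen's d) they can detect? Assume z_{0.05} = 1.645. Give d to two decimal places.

d_min ≈ 0.42

For two independent groups of n = 122 each: d_min = (z_{α} + z_β)·√(2/n).
z-sum = 1.645 + 1.645 = 3.290.
d_min = 3.290 × √(2/122) = 3.290 × 0.1280 = 0.421.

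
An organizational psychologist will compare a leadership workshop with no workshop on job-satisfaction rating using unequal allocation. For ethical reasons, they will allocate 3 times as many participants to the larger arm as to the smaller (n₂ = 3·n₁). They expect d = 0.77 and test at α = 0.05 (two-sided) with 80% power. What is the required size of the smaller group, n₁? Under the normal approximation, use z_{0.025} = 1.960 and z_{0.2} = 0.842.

n₁ = 18

With allocation ratio k = n₂/n₁ = 3, Var(x̄₁−x̄₂) = σ²(1/n₁ + 1/(k·n₁)) = σ²·(k+1)/(k·n₁).
So n₁ = (1 + 1/k)·((z_{α/2} + z_β)/d)² = 1.333 × (2.802/0.77)².
n₁ = 1.333 × 13.24 = 17.7.
Round up: n₁ = 18, giving n₂ = 3 × 18 = 54.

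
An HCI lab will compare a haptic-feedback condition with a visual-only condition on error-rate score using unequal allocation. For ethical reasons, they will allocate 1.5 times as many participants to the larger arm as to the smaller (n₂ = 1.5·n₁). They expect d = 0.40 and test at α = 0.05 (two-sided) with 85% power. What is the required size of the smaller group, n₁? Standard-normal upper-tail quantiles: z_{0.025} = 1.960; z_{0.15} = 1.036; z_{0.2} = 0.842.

With allocation ratio k = n₂/n₁ = 1.5, Var(x̄₁−x̄₂) = σ²(1/n₁ + 1/(k·n₁)) = σ²·(k+1)/(k·n₁).
So n₁ = (1 + 1/k)·((z_{α/2} + z_β)/d)² = 1.667 × (2.996/0.40)².
n₁ = 1.667 × 56.10 = 93.5.
Round up: n₁ = 94, giving n₂ = 1.5 × 94 = 141.

n₁ = 94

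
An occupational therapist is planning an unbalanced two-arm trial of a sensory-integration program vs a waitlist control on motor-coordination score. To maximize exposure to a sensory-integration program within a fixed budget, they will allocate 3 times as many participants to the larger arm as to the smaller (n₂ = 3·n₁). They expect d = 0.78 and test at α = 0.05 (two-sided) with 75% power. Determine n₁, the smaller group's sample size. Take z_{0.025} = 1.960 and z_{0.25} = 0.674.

n₁ = 16

With allocation ratio k = n₂/n₁ = 3, Var(x̄₁−x̄₂) = σ²(1/n₁ + 1/(k·n₁)) = σ²·(k+1)/(k·n₁).
So n₁ = (1 + 1/k)·((z_{α/2} + z_β)/d)² = 1.333 × (2.634/0.78)².
n₁ = 1.333 × 11.40 = 15.2.
Round up: n₁ = 16, giving n₂ = 3 × 16 = 48.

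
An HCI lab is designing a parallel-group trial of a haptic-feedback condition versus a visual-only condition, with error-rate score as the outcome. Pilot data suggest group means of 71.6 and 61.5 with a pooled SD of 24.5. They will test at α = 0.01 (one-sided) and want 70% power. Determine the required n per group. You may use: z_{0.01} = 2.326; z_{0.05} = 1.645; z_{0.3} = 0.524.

n = 96 per group

Cohen's d = |M₁ − M₂| / SD_pooled = |71.6 − 61.5| / 24.5 = 10.1 / 24.5 = 0.412.
For two independent groups with equal n: n = 2·((z_{α} + z_β) / d)².
z_{α} + z_β = 2.326 + 0.524 = 2.850.
n = 2 × (2.850 / 0.412)² = 2 × 6.917² = 2 × 47.85 = 95.7.
Round up to the next whole participant.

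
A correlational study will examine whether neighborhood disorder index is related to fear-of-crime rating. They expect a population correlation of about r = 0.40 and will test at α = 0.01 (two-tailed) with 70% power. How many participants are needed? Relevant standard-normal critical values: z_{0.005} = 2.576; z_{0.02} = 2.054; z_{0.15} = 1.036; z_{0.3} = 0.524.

Fisher's z: C = ½·ln((1+r)/(1−r)) = ½·ln(2.3333) = 0.4236.
n = ((z_{α/2} + z_β)/C)² + 3.
(2.576 + 0.524) / 0.4236 = 3.100 / 0.4236 = 7.318.
n = 7.318² + 3 = 53.56 + 3 = 56.6.
Round up.

n = 57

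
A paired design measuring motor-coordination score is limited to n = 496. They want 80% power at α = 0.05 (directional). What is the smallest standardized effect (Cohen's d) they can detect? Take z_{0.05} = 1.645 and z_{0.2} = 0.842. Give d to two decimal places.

For a single sample (or paired design) of n = 496: d_min = (z_{α} + z_β)/√n.
z-sum = 1.645 + 0.842 = 2.487.
d_min = 2.487 / √496 = 2.487 / 22.271 = 0.112.

d_min ≈ 0.11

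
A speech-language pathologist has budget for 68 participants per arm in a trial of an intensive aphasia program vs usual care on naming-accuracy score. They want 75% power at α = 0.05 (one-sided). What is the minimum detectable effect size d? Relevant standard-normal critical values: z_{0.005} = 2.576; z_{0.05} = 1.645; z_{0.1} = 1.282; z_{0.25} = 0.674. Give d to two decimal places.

d_min ≈ 0.40

For two independent groups of n = 68 each: d_min = (z_{α} + z_β)·√(2/n).
z-sum = 1.645 + 0.674 = 2.319.
d_min = 2.319 × √(2/68) = 2.319 × 0.1715 = 0.398.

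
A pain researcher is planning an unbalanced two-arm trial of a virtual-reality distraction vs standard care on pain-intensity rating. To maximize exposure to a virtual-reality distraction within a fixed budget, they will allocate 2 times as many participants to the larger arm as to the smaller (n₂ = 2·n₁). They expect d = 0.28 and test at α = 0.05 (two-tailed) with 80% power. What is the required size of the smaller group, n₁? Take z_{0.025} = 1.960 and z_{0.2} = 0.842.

With allocation ratio k = n₂/n₁ = 2, Var(x̄₁−x̄₂) = σ²(1/n₁ + 1/(k·n₁)) = σ²·(k+1)/(k·n₁).
So n₁ = (1 + 1/k)·((z_{α/2} + z_β)/d)² = 1.500 × (2.802/0.28)².
n₁ = 1.500 × 100.14 = 150.2.
Round up: n₁ = 151, giving n₂ = 2 × 151 = 302.

n₁ = 151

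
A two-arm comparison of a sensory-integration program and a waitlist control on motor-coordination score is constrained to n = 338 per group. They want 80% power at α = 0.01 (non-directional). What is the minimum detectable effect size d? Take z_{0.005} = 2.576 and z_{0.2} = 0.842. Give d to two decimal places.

For two independent groups of n = 338 each: d_min = (z_{α/2} + z_β)·√(2/n).
z-sum = 2.576 + 0.842 = 3.418.
d_min = 3.418 × √(2/338) = 3.418 × 0.0769 = 0.263.

d_min ≈ 0.26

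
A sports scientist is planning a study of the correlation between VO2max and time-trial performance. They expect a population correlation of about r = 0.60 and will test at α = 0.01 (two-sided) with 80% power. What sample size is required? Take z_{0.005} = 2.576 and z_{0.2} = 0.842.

n = 28

Fisher's z: C = ½·ln((1+r)/(1−r)) = ½·ln(4.0000) = 0.6931.
n = ((z_{α/2} + z_β)/C)² + 3.
(2.576 + 0.842) / 0.6931 = 3.418 / 0.6931 = 4.931.
n = 4.931² + 3 = 24.32 + 3 = 27.3.
Round up.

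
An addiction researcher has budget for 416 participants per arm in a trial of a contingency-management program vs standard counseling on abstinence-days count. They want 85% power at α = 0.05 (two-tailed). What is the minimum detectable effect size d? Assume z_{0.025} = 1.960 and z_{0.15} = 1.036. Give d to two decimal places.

For two independent groups of n = 416 each: d_min = (z_{α/2} + z_β)·√(2/n).
z-sum = 1.960 + 1.036 = 2.996.
d_min = 2.996 × √(2/416) = 2.996 × 0.0693 = 0.208.

d_min ≈ 0.21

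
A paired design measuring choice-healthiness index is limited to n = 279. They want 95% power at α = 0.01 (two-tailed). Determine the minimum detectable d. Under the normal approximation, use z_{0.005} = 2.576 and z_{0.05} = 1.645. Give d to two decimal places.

d_min ≈ 0.25

For a single sample (or paired design) of n = 279: d_min = (z_{α/2} + z_β)/√n.
z-sum = 2.576 + 1.645 = 4.221.
d_min = 4.221 / √279 = 4.221 / 16.703 = 0.253.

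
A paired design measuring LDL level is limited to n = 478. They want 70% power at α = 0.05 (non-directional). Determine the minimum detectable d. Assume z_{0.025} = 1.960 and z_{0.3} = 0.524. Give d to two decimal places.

d_min ≈ 0.11

For a single sample (or paired design) of n = 478: d_min = (z_{α/2} + z_β)/√n.
z-sum = 1.960 + 0.524 = 2.484.
d_min = 2.484 / √478 = 2.484 / 21.863 = 0.114.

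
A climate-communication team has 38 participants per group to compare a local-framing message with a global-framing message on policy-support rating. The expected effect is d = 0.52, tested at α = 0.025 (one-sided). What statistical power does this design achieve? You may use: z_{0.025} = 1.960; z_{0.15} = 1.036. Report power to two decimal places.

For two equal groups, power = Φ(d·√(n/2) − z_{α}).
d·√(n/2) = 0.52 × √(38/2) = 0.52 × 4.359 = 2.267.
z_β = 2.267 − 1.960 = 0.307.
Power = Φ(0.307) = 0.620.

power ≈ 0.62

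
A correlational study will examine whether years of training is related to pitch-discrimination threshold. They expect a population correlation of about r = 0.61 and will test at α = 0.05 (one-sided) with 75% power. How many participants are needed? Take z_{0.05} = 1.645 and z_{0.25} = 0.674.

Fisher's z: C = ½·ln((1+r)/(1−r)) = ½·ln(4.1282) = 0.7089.
n = ((z_{α} + z_β)/C)² + 3.
(1.645 + 0.674) / 0.7089 = 2.319 / 0.7089 = 3.271.
n = 3.271² + 3 = 10.70 + 3 = 13.7.
Round up.

n = 14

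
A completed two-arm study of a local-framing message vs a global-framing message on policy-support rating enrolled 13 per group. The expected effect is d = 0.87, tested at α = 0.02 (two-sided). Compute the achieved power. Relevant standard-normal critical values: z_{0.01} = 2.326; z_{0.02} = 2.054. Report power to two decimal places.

For two equal groups, power = Φ(d·√(n/2) − z_{α/2}).
d·√(n/2) = 0.87 × √(13/2) = 0.87 × 2.550 = 2.218.
z_β = 2.218 − 2.326 = -0.108.
Power = Φ(-0.108) = 0.457.

power ≈ 0.46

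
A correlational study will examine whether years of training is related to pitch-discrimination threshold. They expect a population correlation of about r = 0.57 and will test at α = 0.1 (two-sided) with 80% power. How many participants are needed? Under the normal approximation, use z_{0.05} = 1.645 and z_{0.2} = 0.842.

n = 18

Fisher's z: C = ½·ln((1+r)/(1−r)) = ½·ln(3.6512) = 0.6475.
n = ((z_{α/2} + z_β)/C)² + 3.
(1.645 + 0.842) / 0.6475 = 2.487 / 0.6475 = 3.841.
n = 3.841² + 3 = 14.75 + 3 = 17.8.
Round up.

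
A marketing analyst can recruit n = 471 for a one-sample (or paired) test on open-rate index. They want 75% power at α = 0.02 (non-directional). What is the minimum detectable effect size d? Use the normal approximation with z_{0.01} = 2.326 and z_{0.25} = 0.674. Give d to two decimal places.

d_min ≈ 0.14

For a single sample (or paired design) of n = 471: d_min = (z_{α/2} + z_β)/√n.
z-sum = 2.326 + 0.674 = 3.000.
d_min = 3.000 / √471 = 3.000 / 21.703 = 0.138.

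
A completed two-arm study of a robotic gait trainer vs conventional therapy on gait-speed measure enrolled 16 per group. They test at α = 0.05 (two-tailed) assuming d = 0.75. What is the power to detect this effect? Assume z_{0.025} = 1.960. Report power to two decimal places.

power ≈ 0.56

For two equal groups, power = Φ(d·√(n/2) − z_{α/2}).
d·√(n/2) = 0.75 × √(16/2) = 0.75 × 2.828 = 2.121.
z_β = 2.121 − 1.960 = 0.161.
Power = Φ(0.161) = 0.564.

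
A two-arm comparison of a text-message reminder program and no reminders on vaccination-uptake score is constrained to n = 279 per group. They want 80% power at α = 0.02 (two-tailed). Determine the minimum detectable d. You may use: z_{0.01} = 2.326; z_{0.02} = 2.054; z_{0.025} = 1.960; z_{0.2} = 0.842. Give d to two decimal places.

For two independent groups of n = 279 each: d_min = (z_{α/2} + z_β)·√(2/n).
z-sum = 2.326 + 0.842 = 3.168.
d_min = 3.168 × √(2/279) = 3.168 × 0.0847 = 0.268.

d_min ≈ 0.27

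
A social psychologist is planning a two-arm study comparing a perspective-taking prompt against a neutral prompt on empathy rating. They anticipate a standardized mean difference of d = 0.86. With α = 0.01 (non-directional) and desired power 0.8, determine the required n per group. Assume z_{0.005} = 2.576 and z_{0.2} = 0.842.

For two independent groups with equal n: n = 2·((z_{α/2} + z_β) / d)².
z_{α/2} + z_β = 2.576 + 0.842 = 3.418.
n = 2 × (3.418 / 0.86)² = 2 × 3.974² = 2 × 15.80 = 31.6.
Round up to the next whole participant.

n = 32 per group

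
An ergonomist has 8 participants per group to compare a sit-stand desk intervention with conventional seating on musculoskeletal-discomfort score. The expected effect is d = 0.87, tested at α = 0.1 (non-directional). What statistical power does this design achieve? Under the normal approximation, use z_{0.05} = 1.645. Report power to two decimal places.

For two equal groups, power = Φ(d·√(n/2) − z_{α/2}).
d·√(n/2) = 0.87 × √(8/2) = 0.87 × 2.000 = 1.740.
z_β = 1.740 − 1.645 = 0.095.
Power = Φ(0.095) = 0.538.

power ≈ 0.54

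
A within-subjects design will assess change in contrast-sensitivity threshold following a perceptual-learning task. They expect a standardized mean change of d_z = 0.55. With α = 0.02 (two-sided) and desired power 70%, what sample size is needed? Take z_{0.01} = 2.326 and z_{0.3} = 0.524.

n = 27 pairs

For a paired (one-sample on differences) test: n = ((z_{α/2} + z_β) / d)².
z_{α/2} + z_β = 2.326 + 0.524 = 2.850.
n = (2.850 / 0.55)² = 5.182² = 26.85.
Round up.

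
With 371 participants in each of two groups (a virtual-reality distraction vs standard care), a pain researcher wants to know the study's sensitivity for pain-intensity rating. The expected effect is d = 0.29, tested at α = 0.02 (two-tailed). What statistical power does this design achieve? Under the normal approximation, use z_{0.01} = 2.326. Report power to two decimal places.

power ≈ 0.95

For two equal groups, power = Φ(d·√(n/2) − z_{α/2}).
d·√(n/2) = 0.29 × √(371/2) = 0.29 × 13.620 = 3.950.
z_β = 3.950 − 2.326 = 1.624.
Power = Φ(1.624) = 0.948.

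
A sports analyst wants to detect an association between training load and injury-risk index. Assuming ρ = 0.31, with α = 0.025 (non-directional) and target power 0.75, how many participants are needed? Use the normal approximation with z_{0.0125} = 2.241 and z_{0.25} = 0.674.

n = 86

Fisher's z: C = ½·ln((1+r)/(1−r)) = ½·ln(1.8986) = 0.3205.
n = ((z_{α/2} + z_β)/C)² + 3.
(2.241 + 0.674) / 0.3205 = 2.915 / 0.3205 = 9.095.
n = 9.095² + 3 = 82.72 + 3 = 85.7.
Round up.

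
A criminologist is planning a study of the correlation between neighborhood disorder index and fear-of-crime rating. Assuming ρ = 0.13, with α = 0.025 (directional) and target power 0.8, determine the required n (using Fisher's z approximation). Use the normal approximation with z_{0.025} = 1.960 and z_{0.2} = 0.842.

n = 463

Fisher's z: C = ½·ln((1+r)/(1−r)) = ½·ln(1.2989) = 0.1307.
n = ((z_{α} + z_β)/C)² + 3.
(1.960 + 0.842) / 0.1307 = 2.802 / 0.1307 = 21.438.
n = 21.438² + 3 = 459.61 + 3 = 462.6.
Round up.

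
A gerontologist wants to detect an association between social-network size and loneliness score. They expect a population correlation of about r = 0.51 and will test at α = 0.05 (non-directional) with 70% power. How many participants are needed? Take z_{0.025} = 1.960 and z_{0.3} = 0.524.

n = 23

Fisher's z: C = ½·ln((1+r)/(1−r)) = ½·ln(3.0816) = 0.5627.
n = ((z_{α/2} + z_β)/C)² + 3.
(1.960 + 0.524) / 0.5627 = 2.484 / 0.5627 = 4.414.
n = 4.414² + 3 = 19.49 + 3 = 22.5.
Round up.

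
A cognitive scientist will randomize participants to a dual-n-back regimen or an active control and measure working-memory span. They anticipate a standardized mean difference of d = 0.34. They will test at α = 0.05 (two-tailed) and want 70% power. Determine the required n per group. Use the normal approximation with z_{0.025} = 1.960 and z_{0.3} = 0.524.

n = 107 per group

For two independent groups with equal n: n = 2·((z_{α/2} + z_β) / d)².
z_{α/2} + z_β = 1.960 + 0.524 = 2.484.
n = 2 × (2.484 / 0.34)² = 2 × 7.306² = 2 × 53.38 = 106.8.
Round up to the next whole participant.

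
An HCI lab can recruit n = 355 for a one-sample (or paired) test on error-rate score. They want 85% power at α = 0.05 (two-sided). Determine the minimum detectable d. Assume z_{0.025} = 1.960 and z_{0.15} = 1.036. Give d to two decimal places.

d_min ≈ 0.16

For a single sample (or paired design) of n = 355: d_min = (z_{α/2} + z_β)/√n.
z-sum = 1.960 + 1.036 = 2.996.
d_min = 2.996 / √355 = 2.996 / 18.841 = 0.159.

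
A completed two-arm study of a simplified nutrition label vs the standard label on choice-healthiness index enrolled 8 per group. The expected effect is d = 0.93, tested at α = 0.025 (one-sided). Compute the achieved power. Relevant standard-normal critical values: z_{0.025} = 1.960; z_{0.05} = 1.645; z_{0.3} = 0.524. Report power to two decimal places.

For two equal groups, power = Φ(d·√(n/2) − z_{α}).
d·√(n/2) = 0.93 × √(8/2) = 0.93 × 2.000 = 1.860.
z_β = 1.860 − 1.960 = -0.100.
Power = Φ(-0.100) = 0.460.

power ≈ 0.46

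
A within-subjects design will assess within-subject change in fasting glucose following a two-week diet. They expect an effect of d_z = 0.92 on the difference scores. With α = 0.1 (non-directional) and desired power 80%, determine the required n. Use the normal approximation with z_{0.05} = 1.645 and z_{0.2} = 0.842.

For a paired (one-sample on differences) test: n = ((z_{α/2} + z_β) / d)².
z_{α/2} + z_β = 1.645 + 0.842 = 2.487.
n = (2.487 / 0.92)² = 2.703² = 7.31.
Round up.

n = 8 pairs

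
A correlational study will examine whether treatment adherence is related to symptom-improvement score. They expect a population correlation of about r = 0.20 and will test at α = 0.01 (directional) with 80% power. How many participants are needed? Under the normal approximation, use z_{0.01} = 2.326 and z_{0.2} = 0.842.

n = 248

Fisher's z: C = ½·ln((1+r)/(1−r)) = ½·ln(1.5000) = 0.2027.
n = ((z_{α} + z_β)/C)² + 3.
(2.326 + 0.842) / 0.2027 = 3.168 / 0.2027 = 15.629.
n = 15.629² + 3 = 244.27 + 3 = 247.3.
Round up.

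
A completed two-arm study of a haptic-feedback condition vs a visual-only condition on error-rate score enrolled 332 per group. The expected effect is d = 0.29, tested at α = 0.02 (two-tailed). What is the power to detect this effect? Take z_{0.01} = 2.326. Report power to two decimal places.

power ≈ 0.92

For two equal groups, power = Φ(d·√(n/2) − z_{α/2}).
d·√(n/2) = 0.29 × √(332/2) = 0.29 × 12.884 = 3.736.
z_β = 3.736 − 2.326 = 1.410.
Power = Φ(1.410) = 0.921.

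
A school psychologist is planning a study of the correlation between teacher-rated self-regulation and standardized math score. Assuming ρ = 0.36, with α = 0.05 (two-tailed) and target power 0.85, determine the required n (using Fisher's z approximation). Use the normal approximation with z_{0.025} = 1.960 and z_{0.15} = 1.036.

Fisher's z: C = ½·ln((1+r)/(1−r)) = ½·ln(2.1250) = 0.3769.
n = ((z_{α/2} + z_β)/C)² + 3.
(1.960 + 1.036) / 0.3769 = 2.996 / 0.3769 = 7.949.
n = 7.949² + 3 = 63.19 + 3 = 66.2.
Round up.

n = 67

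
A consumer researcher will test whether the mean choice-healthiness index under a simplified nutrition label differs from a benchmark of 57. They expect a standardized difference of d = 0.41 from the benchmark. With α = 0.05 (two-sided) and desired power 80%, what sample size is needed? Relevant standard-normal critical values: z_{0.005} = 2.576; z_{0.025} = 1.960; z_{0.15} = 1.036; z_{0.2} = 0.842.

For a one-sample test: n = ((z_{α/2} + z_β) / d)².
z_{α/2} + z_β = 1.960 + 0.842 = 2.802.
n = (2.802 / 0.41)² = 6.834² = 46.71.
Round up.

n = 47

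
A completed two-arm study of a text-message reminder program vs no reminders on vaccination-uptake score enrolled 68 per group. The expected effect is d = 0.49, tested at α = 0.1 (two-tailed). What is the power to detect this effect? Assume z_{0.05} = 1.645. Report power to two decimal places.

For two equal groups, power = Φ(d·√(n/2) − z_{α/2}).
d·√(n/2) = 0.49 × √(68/2) = 0.49 × 5.831 = 2.857.
z_β = 2.857 − 1.645 = 1.212.
Power = Φ(1.212) = 0.887.

power ≈ 0.89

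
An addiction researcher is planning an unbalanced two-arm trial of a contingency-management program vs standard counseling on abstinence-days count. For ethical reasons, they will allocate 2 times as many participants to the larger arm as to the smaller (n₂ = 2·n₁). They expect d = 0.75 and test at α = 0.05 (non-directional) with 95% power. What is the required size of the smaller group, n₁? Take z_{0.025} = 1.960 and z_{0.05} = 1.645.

n₁ = 35

With allocation ratio k = n₂/n₁ = 2, Var(x̄₁−x̄₂) = σ²(1/n₁ + 1/(k·n₁)) = σ²·(k+1)/(k·n₁).
So n₁ = (1 + 1/k)·((z_{α/2} + z_β)/d)² = 1.500 × (3.605/0.75)².
n₁ = 1.500 × 23.10 = 34.7.
Round up: n₁ = 35, giving n₂ = 2 × 35 = 70.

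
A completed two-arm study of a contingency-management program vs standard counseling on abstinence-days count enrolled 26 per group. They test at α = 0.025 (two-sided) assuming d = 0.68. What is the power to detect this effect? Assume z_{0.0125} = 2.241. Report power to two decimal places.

For two equal groups, power = Φ(d·√(n/2) − z_{α/2}).
d·√(n/2) = 0.68 × √(26/2) = 0.68 × 3.606 = 2.452.
z_β = 2.452 − 2.241 = 0.211.
Power = Φ(0.211) = 0.583.

power ≈ 0.58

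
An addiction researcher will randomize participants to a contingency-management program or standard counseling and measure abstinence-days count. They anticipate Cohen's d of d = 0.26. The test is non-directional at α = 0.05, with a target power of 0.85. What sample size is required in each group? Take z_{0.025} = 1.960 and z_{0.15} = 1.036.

n = 266 per group

For two independent groups with equal n: n = 2·((z_{α/2} + z_β) / d)².
z_{α/2} + z_β = 1.960 + 1.036 = 2.996.
n = 2 × (2.996 / 0.26)² = 2 × 11.523² = 2 × 132.78 = 265.6.
Round up to the next whole participant.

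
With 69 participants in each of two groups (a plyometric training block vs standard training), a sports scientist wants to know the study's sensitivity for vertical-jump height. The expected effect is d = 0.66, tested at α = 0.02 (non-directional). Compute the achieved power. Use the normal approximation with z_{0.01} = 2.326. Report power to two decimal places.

power ≈ 0.94

For two equal groups, power = Φ(d·√(n/2) − z_{α/2}).
d·√(n/2) = 0.66 × √(69/2) = 0.66 × 5.874 = 3.877.
z_β = 3.877 − 2.326 = 1.551.
Power = Φ(1.551) = 0.940.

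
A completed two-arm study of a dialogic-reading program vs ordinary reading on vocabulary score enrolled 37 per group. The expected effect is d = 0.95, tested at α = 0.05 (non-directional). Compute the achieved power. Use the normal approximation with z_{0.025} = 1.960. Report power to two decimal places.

For two equal groups, power = Φ(d·√(n/2) − z_{α/2}).
d·√(n/2) = 0.95 × √(37/2) = 0.95 × 4.301 = 4.086.
z_β = 4.086 − 1.960 = 2.126.
Power = Φ(2.126) = 0.983.

power ≈ 0.98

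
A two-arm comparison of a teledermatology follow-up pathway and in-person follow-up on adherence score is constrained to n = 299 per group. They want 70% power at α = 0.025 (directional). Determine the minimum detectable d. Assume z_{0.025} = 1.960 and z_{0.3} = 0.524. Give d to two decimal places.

d_min ≈ 0.20

For two independent groups of n = 299 each: d_min = (z_{α} + z_β)·√(2/n).
z-sum = 1.960 + 0.524 = 2.484.
d_min = 2.484 × √(2/299) = 2.484 × 0.0818 = 0.203.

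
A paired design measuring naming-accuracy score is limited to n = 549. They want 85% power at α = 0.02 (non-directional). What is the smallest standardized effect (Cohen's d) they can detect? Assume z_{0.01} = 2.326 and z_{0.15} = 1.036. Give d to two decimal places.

d_min ≈ 0.14

For a single sample (or paired design) of n = 549: d_min = (z_{α/2} + z_β)/√n.
z-sum = 2.326 + 1.036 = 3.362.
d_min = 3.362 / √549 = 3.362 / 23.431 = 0.143.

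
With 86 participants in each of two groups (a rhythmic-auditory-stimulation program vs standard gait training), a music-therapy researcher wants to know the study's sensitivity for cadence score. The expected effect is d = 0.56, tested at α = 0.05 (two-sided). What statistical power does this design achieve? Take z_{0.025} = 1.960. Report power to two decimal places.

power ≈ 0.96

For two equal groups, power = Φ(d·√(n/2) − z_{α/2}).
d·√(n/2) = 0.56 × √(86/2) = 0.56 × 6.557 = 3.672.
z_β = 3.672 − 1.960 = 1.712.
Power = Φ(1.712) = 0.957.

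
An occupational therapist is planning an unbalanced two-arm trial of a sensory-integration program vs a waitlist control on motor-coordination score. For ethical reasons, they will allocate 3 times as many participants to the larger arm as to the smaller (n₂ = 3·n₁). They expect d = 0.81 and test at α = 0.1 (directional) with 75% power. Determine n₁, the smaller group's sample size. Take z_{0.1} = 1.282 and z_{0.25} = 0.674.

With allocation ratio k = n₂/n₁ = 3, Var(x̄₁−x̄₂) = σ²(1/n₁ + 1/(k·n₁)) = σ²·(k+1)/(k·n₁).
So n₁ = (1 + 1/k)·((z_{α} + z_β)/d)² = 1.333 × (1.956/0.81)².
n₁ = 1.333 × 5.83 = 7.8.
Round up: n₁ = 8, giving n₂ = 3 × 8 = 24.

n₁ = 8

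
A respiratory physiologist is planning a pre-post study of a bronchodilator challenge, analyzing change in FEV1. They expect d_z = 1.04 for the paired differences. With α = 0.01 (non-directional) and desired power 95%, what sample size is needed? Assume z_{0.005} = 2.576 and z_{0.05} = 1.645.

n = 17 pairs

For a paired (one-sample on differences) test: n = ((z_{α/2} + z_β) / d)².
z_{α/2} + z_β = 2.576 + 1.645 = 4.221.
n = (4.221 / 1.04)² = 4.059² = 16.47.
Round up.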